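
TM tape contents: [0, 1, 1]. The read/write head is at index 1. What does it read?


Tape: [0, 1, 1]
Positions: 0 1 2
Values:    0 1 1
Head at position 1
tape[1] = 1

1


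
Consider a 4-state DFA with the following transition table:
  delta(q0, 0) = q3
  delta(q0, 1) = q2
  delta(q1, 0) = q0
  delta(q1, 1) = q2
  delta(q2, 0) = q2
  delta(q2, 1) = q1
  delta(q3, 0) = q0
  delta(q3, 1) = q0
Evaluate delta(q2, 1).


Looking up transition function:
delta(q2, 1) in the table
Row: q2, Column: 1
Result: q1

q1


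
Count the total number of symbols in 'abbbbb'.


String: 'abbbbb'
Counting characters:
  'a' appears 1 time(s)
  'b' appears 5 time(s)
Total length = 1 + 5 = 6

6


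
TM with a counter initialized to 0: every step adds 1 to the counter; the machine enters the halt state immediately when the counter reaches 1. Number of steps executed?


Counter starts at 0. Counting sequence:
  Step 1: counter = 1
Counter reached 1 -> halt
Total steps = 1

1


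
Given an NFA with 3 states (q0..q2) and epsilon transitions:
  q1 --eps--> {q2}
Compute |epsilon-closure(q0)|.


Starting from q0
Initialize closure = {q0}
q0 has no outgoing epsilon transitions -> nothing to add
Final closure: {q0}
Size = 1

1


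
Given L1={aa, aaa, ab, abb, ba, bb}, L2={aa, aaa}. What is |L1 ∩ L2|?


L1 = {aa, aaa, ab, abb, ba, bb}
L2 = {aa, aaa}
Checking each string in L1 against L2:
  'aa': in L2? Yes
  'aaa': in L2? Yes
  'ab': in L2? No
  'abb': in L2? No
  'ba': in L2? No
  'bb': in L2? No
Intersection = {aa, aaa}
|L1 ∩ L2| = 2

2


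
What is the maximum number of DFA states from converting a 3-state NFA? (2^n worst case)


NFA has 3 states
Subset construction: each DFA state = subset of NFA states
Maximum subsets = 2^3
2^3 = 8

8


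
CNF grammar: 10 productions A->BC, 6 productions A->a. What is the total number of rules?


CNF allows two rule forms:
  A -> BC (binary): 10 rules
  A -> a (terminal): 6 rules
Total = 10 + 6 = 16

16


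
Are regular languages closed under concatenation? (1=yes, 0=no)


Regular languages are closed under:
- Union (DFA product construction)
- Intersection (DFA product construction)
- Complement (swap accept/reject states)
- Concatenation (NFA construction)
- Kleene star (NFA construction)
concatenation is in this list
Therefore: closed

1


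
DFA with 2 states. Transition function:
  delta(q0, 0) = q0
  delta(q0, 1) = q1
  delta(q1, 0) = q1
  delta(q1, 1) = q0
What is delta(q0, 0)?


Looking up transition function:
delta(q0, 0) in the table
Row: q0, Column: 0
Result: q0

q0


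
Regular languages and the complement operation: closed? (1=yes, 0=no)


Regular languages are closed under all standard operations:
- Union: Yes (product construction)
- Intersection: Yes (product construction)
- Complement: Yes (swap accept/reject)
- Concatenation: Yes (NFA construction)
Operation: complement -> Closed

1


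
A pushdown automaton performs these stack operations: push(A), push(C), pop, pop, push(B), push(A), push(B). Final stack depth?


Tracing stack operations:
  push(A) -> stack = [A], depth=1
  push(C) -> stack = [A,C], depth=2
  pop -> removed C, stack = [A], depth=1
  pop -> removed A, stack = [], depth=0
  push(B) -> stack = [B], depth=1
  push(A) -> stack = [B,A], depth=2
  push(B) -> stack = [B,A,B], depth=3
Final depth = 3

3


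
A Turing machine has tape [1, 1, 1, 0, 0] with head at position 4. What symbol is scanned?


Tape: [1, 1, 1, 0, 0]
Positions: 0 1 2 3 4
Values:    1 1 1 0 0
Head at position 4
tape[4] = 0

0


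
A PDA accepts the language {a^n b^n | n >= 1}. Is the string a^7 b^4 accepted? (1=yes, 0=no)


Language requires equal numbers of a's and b's
PDA pushes for each 'a', pops for each 'b'
Number of a's = 7
Number of b's = 4
7 != 4 -> Reject

0


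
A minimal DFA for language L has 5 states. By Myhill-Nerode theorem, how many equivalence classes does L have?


Myhill-Nerode theorem:
Number of equivalence classes = number of states in minimal DFA
Minimal DFA states = 5
Therefore equivalence classes = 5

5


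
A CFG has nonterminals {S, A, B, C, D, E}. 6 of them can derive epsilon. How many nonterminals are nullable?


Nonterminals: {S, A, B, C, D, E}
A nonterminal is nullable if it can derive epsilon
Counting nullable nonterminals: 6
Total nullable = 6

6


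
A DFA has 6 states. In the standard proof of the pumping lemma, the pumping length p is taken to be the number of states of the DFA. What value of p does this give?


Pumping lemma for regular languages (standard proof):
Take p = |Q|, the number of DFA states.
Any string of length >= |Q| passes through |Q|+1 states while reading its first |Q| symbols,
so by pigeonhole some state repeats, giving the loop that can be pumped.
Here |Q| = 6
Therefore the proof uses p = 6

6


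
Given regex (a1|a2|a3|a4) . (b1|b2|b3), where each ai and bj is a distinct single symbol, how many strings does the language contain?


First group: 4 alternatives
Second group: 3 alternatives
Concatenation: each choice from group 1 pairs with each from group 2
Total = 4 x 3 = 12

12


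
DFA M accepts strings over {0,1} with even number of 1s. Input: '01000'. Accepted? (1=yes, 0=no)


DFA has 2 states: q_even (start, accept=yes) and q_odd
Processing string '01000' character by character:
  Position 0: read '0', 1-count=0 -> q_even (no change)
  Position 1: read '1', 1-count=1 -> q_odd
  Position 2: read '0', 1-count=1 -> q_odd (no change)
  Position 3: read '0', 1-count=1 -> q_odd (no change)
  Position 4: read '0', 1-count=1 -> q_odd (no change)
Final state: q_odd, total 1s = 1 (odd); the DFA requires an even count -> reject

0


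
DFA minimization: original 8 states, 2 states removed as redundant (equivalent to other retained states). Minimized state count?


Original DFA: 8 states
Redundant states removed: 2
Minimized states = original - removed
= 8 - 2
= 6

6


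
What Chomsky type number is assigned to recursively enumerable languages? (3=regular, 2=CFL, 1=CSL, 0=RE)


Chomsky hierarchy levels:
  Type 3: Regular (DFA/NFA/regex)
  Type 2: Context-free (PDA)
  Type 1: Context-sensitive
  Type 0: Recursively enumerable (TM)
'recursively enumerable' corresponds to Type 0

0


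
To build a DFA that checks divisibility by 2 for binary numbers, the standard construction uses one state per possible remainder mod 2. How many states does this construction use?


Divisibility by 2 is tracked via the remainder mod 2: 0, 1, ..., 1
The construction assigns one state to each remainder
Number of remainders = 2

2


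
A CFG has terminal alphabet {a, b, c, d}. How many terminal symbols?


Terminal symbols: a, b, c, d
Counting each: a (#1), b (#2), c (#3), d (#4)
Total = 4

4


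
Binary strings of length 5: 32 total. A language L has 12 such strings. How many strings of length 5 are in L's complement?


Alphabet: {0,1}
String length: 5
Total strings of length 5 = 2^5 = 32
Strings in L = 12
Complement = total - |L|
= 32 - 12
= 20

20


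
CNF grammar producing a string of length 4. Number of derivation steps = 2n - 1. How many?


Chomsky Normal Form derivation:
String length n = 4
Each step either:
  - Splits a nonterminal into two (n-1 such steps)
  - Converts a nonterminal to terminal (n such steps)
Total = (n-1) + n = 2n - 1
= 2(4) - 1
= 8 - 1
= 7

7


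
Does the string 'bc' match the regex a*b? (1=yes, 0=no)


Pattern: a*b
String: 'bc'
Pattern requires: zero or more 'a's followed by exactly one 'b'
Found 0 leading 'a's
Remaining: 'bc'
Remaining is not 'b' -> no match
Result: 0

0


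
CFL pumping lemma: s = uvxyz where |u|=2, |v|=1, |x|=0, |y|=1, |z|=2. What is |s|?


|s| = |u| + |v| + |x| + |y| + |z|
= 2 + 1 + 0 + 1 + 2
= 3 + 0 + 3
= 3 + 3
= 6

6


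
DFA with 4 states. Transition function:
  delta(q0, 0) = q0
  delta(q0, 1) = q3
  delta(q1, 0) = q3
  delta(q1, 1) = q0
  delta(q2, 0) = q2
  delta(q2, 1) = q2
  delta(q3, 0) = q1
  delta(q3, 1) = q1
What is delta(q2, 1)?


Looking up transition function:
delta(q2, 1) in the table
Row: q2, Column: 1
Result: q2

q2


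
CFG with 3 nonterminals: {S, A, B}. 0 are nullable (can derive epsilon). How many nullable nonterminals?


Nonterminals: {S, A, B}
A nonterminal is nullable if it can derive epsilon
Counting nullable nonterminals: 0
Total nullable = 0

0


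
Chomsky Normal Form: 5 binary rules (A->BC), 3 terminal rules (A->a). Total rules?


CNF allows two rule forms:
  A -> BC (binary): 5 rules
  A -> a (terminal): 3 rules
Total = 5 + 3 = 8

8


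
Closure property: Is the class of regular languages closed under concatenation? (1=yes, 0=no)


Regular languages are closed under all standard operations:
- Union: Yes (product construction)
- Intersection: Yes (product construction)
- Complement: Yes (swap accept/reject)
- Concatenation: Yes (NFA construction)
Operation: concatenation -> Closed

1


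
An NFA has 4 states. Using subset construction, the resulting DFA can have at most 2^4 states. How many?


NFA has 4 states
Subset construction: each DFA state = subset of NFA states
Maximum subsets = 2^4
2^4 = 16

16


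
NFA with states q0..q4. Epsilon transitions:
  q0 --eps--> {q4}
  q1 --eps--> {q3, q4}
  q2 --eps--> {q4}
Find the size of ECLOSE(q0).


Starting from q0
Initialize closure = {q0}
Follow epsilon from q0 -> add q4
Final closure: {q0, q4}
Size = 2

2


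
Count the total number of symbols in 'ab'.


String: 'ab'
Counting characters:
  'a' appears 1 time(s)
  'b' appears 1 time(s)
Total length = 1 + 1 = 2

2


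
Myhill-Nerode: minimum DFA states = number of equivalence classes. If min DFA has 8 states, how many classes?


Myhill-Nerode theorem:
Number of equivalence classes = number of states in minimal DFA
Minimal DFA states = 8
Therefore equivalence classes = 8

8


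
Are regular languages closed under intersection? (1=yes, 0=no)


Regular languages are closed under:
- Union (DFA product construction)
- Intersection (DFA product construction)
- Complement (swap accept/reject states)
- Concatenation (NFA construction)
- Kleene star (NFA construction)
intersection is in this list
Therefore: closed

1


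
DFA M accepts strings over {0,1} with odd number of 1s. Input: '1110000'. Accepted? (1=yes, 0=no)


DFA has 2 states: q_even (start, accept=no) and q_odd
Processing string '1110000' character by character:
  Position 0: read '1', 1-count=1 -> q_odd
  Position 1: read '1', 1-count=2 -> q_even
  Position 2: read '1', 1-count=3 -> q_odd
  Position 3: read '0', 1-count=3 -> q_odd (no change)
  Position 4: read '0', 1-count=3 -> q_odd (no change)
  Position 5: read '0', 1-count=3 -> q_odd (no change)
  Position 6: read '0', 1-count=3 -> q_odd (no change)
Final state: q_odd, total 1s = 3 (odd); the DFA requires an odd count -> accept

1


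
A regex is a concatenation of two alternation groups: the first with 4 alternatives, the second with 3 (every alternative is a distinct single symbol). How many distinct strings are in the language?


First group: 4 alternatives
Second group: 3 alternatives
Concatenation: each choice from group 1 pairs with each from group 2
Total = 4 x 3 = 12

12


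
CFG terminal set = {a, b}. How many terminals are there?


Terminal symbols: a, b
Counting each: a (#1), b (#2)
Total = 2

2


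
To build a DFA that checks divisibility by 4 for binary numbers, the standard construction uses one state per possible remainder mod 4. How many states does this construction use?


Divisibility by 4 is tracked via the remainder mod 4: 0, 1, ..., 3
The construction assigns one state to each remainder
Number of remainders = 4

4


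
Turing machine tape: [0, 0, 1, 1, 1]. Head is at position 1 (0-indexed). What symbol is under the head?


Tape: [0, 0, 1, 1, 1]
Positions: 0 1 2 3 4
Values:    0 0 1 1 1
Head at position 1
tape[1] = 0

0


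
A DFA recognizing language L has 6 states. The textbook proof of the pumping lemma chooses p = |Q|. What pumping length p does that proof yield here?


Pumping lemma for regular languages (standard proof):
Take p = |Q|, the number of DFA states.
Any string of length >= |Q| passes through |Q|+1 states while reading its first |Q| symbols,
so by pigeonhole some state repeats, giving the loop that can be pumped.
Here |Q| = 6
Therefore the proof uses p = 6

6


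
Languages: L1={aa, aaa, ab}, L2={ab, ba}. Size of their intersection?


L1 = {aa, aaa, ab}
L2 = {ab, ba}
Checking each string in L1 against L2:
  'aa': in L2? No
  'aaa': in L2? No
  'ab': in L2? Yes
Intersection = {ab}
|L1 ∩ L2| = 1

1


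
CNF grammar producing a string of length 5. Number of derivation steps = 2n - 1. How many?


Chomsky Normal Form derivation:
String length n = 5
Each step either:
  - Splits a nonterminal into two (n-1 such steps)
  - Converts a nonterminal to terminal (n such steps)
Total = (n-1) + n = 2n - 1
= 2(5) - 1
= 10 - 1
= 9

9


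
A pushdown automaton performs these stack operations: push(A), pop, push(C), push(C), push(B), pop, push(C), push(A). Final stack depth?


Tracing stack operations:
  push(A) -> stack = [A], depth=1
  pop -> removed A, stack = [], depth=0
  push(C) -> stack = [C], depth=1
  push(C) -> stack = [C,C], depth=2
  push(B) -> stack = [C,C,B], depth=3
  pop -> removed B, stack = [C,C], depth=2
  push(C) -> stack = [C,C,C], depth=3
  push(A) -> stack = [C,C,C,A], depth=4
Final depth = 4

4


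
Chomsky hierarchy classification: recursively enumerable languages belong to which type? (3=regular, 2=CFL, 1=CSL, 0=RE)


Chomsky hierarchy levels:
  Type 3: Regular (DFA/NFA/regex)
  Type 2: Context-free (PDA)
  Type 1: Context-sensitive
  Type 0: Recursively enumerable (TM)
'recursively enumerable' corresponds to Type 0

0


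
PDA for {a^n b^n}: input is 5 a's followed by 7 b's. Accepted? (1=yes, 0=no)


Language requires equal numbers of a's and b's
PDA pushes for each 'a', pops for each 'b'
Number of a's = 5
Number of b's = 7
5 != 7 -> Reject

0


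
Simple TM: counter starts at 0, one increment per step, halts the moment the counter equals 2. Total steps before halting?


Counter starts at 0. Counting sequence:
  Step 1: counter = 1
  Step 2: counter = 2
Counter reached 2 -> halt
Total steps = 2

2


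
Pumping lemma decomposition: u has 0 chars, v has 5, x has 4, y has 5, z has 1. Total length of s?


|s| = |u| + |v| + |x| + |y| + |z|
= 0 + 5 + 4 + 5 + 1
= 5 + 4 + 6
= 9 + 6
= 15

15


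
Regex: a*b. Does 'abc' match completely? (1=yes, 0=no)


Pattern: a*b
String: 'abc'
Pattern requires: zero or more 'a's followed by exactly one 'b'
Found 1 leading 'a's
Remaining: 'bc'
Remaining is not 'b' -> no match
Result: 0

0


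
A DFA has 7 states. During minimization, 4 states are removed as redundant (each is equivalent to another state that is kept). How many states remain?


Original DFA: 7 states
Redundant states removed: 4
Minimized states = original - removed
= 7 - 4
= 3

3


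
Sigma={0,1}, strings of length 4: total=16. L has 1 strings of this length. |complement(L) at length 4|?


Alphabet: {0,1}
String length: 4
Total strings of length 4 = 2^4 = 16
Strings in L = 1
Complement = total - |L|
= 16 - 1
= 15

15


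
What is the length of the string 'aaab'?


String: 'aaab'
Counting characters:
  'a' appears 3 time(s)
  'b' appears 1 time(s)
Total length = 3 + 1 = 4

4


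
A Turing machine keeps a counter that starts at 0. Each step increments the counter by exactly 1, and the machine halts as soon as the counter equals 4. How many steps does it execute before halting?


Counter starts at 0. Counting sequence:
  Step 1: counter = 1
  Step 2: counter = 2
  Step 3: counter = 3
  Step 4: counter = 4
Counter reached 4 -> halt
Total steps = 4

4


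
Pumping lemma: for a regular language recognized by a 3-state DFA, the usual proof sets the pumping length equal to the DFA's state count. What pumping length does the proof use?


Pumping lemma for regular languages (standard proof):
Take p = |Q|, the number of DFA states.
Any string of length >= |Q| passes through |Q|+1 states while reading its first |Q| symbols,
so by pigeonhole some state repeats, giving the loop that can be pumped.
Here |Q| = 3
Therefore the proof uses p = 3

3


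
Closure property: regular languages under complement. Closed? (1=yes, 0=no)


Regular languages are closed under:
- Union (DFA product construction)
- Intersection (DFA product construction)
- Complement (swap accept/reject states)
- Concatenation (NFA construction)
- Kleene star (NFA construction)
complement is in this list
Therefore: closed

1


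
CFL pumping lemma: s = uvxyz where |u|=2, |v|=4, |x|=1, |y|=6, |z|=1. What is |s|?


|s| = |u| + |v| + |x| + |y| + |z|
= 2 + 4 + 1 + 6 + 1
= 6 + 1 + 7
= 7 + 7
= 14

14


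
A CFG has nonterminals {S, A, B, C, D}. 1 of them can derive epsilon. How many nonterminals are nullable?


Nonterminals: {S, A, B, C, D}
A nonterminal is nullable if it can derive epsilon
Counting nullable nonterminals: 1
Total nullable = 1

1


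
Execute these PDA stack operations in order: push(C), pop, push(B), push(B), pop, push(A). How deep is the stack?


Tracing stack operations:
  push(C) -> stack = [C], depth=1
  pop -> removed C, stack = [], depth=0
  push(B) -> stack = [B], depth=1
  push(B) -> stack = [B,B], depth=2
  pop -> removed B, stack = [B], depth=1
  push(A) -> stack = [B,A], depth=2
Final depth = 2

2


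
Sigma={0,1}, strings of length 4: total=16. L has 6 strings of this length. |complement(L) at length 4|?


Alphabet: {0,1}
String length: 4
Total strings of length 4 = 2^4 = 16
Strings in L = 6
Complement = total - |L|
= 16 - 6
= 10

10


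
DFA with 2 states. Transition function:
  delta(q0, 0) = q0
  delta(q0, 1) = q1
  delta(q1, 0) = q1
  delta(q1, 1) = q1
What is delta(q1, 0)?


Looking up transition function:
delta(q1, 0) in the table
Row: q1, Column: 0
Result: q1

q1


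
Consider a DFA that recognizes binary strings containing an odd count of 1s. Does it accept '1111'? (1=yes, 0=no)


DFA has 2 states: q_even (start, accept=no) and q_odd
Processing string '1111' character by character:
  Position 0: read '1', 1-count=1 -> q_odd
  Position 1: read '1', 1-count=2 -> q_even
  Position 2: read '1', 1-count=3 -> q_odd
  Position 3: read '1', 1-count=4 -> q_even
Final state: q_even, total 1s = 4 (even); the DFA requires an odd count -> reject

0


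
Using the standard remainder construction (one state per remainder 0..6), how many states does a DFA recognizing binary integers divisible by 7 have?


Divisibility by 7 is tracked via the remainder mod 7: 0, 1, ..., 6
The construction assigns one state to each remainder
Number of remainders = 7

7


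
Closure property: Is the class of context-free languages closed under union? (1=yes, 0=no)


CFL closure properties:
  Closed under: union, concatenation, Kleene star
  NOT closed under: intersection, complement
Operation 'union' is in closed list -> Yes (closed)

1


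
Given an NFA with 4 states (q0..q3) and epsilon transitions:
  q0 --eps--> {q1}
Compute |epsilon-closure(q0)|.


Starting from q0
Initialize closure = {q0}
Follow epsilon from q0 -> add q1
Final closure: {q0, q1}
Size = 2

2


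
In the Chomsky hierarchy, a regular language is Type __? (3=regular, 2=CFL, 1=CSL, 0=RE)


Chomsky hierarchy levels:
  Type 3: Regular (DFA/NFA/regex)
  Type 2: Context-free (PDA)
  Type 1: Context-sensitive
  Type 0: Recursively enumerable (TM)
'regular' corresponds to Type 3

3


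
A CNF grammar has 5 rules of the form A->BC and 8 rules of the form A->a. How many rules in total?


CNF allows two rule forms:
  A -> BC (binary): 5 rules
  A -> a (terminal): 8 rules
Total = 5 + 8 = 13

13


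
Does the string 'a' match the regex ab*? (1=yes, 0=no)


Pattern: ab*
String: 'a'
Pattern requires: exactly one 'a' followed by zero or more 'b's
First char is 'a' -> OK
Rest '': all b's? Yes
Result: 1

1


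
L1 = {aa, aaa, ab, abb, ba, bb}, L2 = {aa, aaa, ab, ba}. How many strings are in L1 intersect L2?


L1 = {aa, aaa, ab, abb, ba, bb}
L2 = {aa, aaa, ab, ba}
Checking each string in L1 against L2:
  'aa': in L2? Yes
  'aaa': in L2? Yes
  'ab': in L2? Yes
  'abb': in L2? No
  'ba': in L2? Yes
  'bb': in L2? No
Intersection = {aa, aaa, ab, ba}
|L1 ∩ L2| = 4

4


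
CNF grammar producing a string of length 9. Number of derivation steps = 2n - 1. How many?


Chomsky Normal Form derivation:
String length n = 9
Each step either:
  - Splits a nonterminal into two (n-1 such steps)
  - Converts a nonterminal to terminal (n such steps)
Total = (n-1) + n = 2n - 1
= 2(9) - 1
= 18 - 1
= 17

17


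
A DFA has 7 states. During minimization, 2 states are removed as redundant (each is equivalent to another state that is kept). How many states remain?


Original DFA: 7 states
Redundant states removed: 2
Minimized states = original - removed
= 7 - 2
= 5

5


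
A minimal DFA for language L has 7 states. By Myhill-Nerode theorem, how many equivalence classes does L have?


Myhill-Nerode theorem:
Number of equivalence classes = number of states in minimal DFA
Minimal DFA states = 7
Therefore equivalence classes = 7

7


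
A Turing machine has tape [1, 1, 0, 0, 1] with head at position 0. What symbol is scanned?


Tape: [1, 1, 0, 0, 1]
Positions: 0 1 2 3 4
Values:    1 1 0 0 1
Head at position 0
tape[0] = 1

1


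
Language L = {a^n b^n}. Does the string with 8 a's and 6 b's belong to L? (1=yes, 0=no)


Language requires equal numbers of a's and b's
PDA pushes for each 'a', pops for each 'b'
Number of a's = 8
Number of b's = 6
8 != 6 -> Reject

0


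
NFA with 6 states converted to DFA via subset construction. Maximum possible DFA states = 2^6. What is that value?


NFA has 6 states
Subset construction: each DFA state = subset of NFA states
Maximum subsets = 2^6
2^6 = 64

64


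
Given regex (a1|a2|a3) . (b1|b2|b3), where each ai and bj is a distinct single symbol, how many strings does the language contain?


First group: 3 alternatives
Second group: 3 alternatives
Concatenation: each choice from group 1 pairs with each from group 2
Total = 3 x 3 = 9

9


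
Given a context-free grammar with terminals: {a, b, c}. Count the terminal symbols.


Terminal symbols: a, b, c
Counting each: a (#1), b (#2), c (#3)
Total = 3

3


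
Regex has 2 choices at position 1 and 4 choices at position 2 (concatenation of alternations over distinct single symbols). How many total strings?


First group: 2 alternatives
Second group: 4 alternatives
Concatenation: each choice from group 1 pairs with each from group 2
Total = 2 x 4 = 8

8


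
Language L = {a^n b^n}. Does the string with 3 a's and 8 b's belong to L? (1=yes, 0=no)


Language requires equal numbers of a's and b's
PDA pushes for each 'a', pops for each 'b'
Number of a's = 3
Number of b's = 8
3 != 8 -> Reject

0


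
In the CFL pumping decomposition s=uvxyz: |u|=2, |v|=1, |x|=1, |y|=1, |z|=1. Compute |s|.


|s| = |u| + |v| + |x| + |y| + |z|
= 2 + 1 + 1 + 1 + 1
= 3 + 1 + 2
= 4 + 2
= 6

6


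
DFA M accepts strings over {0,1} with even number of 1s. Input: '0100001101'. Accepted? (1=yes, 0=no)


DFA has 2 states: q_even (start, accept=yes) and q_odd
Processing string '0100001101' character by character:
  Position 0: read '0', 1-count=0 -> q_even (no change)
  Position 1: read '1', 1-count=1 -> q_odd
  Position 2: read '0', 1-count=1 -> q_odd (no change)
  Position 3: read '0', 1-count=1 -> q_odd (no change)
  Position 4: read '0', 1-count=1 -> q_odd (no change)
  Position 5: read '0', 1-count=1 -> q_odd (no change)
  Position 6: read '1', 1-count=2 -> q_even
  Position 7: read '1', 1-count=3 -> q_odd
  Position 8: read '0', 1-count=3 -> q_odd (no change)
  Position 9: read '1', 1-count=4 -> q_even
Final state: q_even, total 1s = 4 (even); the DFA requires an even count -> accept

1


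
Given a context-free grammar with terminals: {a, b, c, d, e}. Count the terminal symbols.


Terminal symbols: a, b, c, d, e
Counting each: a (#1), b (#2), c (#3), d (#4), e (#5)
Total = 5

5


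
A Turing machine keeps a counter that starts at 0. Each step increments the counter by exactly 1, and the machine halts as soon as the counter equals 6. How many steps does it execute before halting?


Counter starts at 0. Counting sequence:
  Step 1: counter = 1
  Step 2: counter = 2
  Step 3: counter = 3
  Step 4: counter = 4
  Step 5: counter = 5
  Step 6: counter = 6
Counter reached 6 -> halt
Total steps = 6

6


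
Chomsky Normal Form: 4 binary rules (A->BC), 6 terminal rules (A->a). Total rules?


CNF allows two rule forms:
  A -> BC (binary): 4 rules
  A -> a (terminal): 6 rules
Total = 4 + 6 = 10

10


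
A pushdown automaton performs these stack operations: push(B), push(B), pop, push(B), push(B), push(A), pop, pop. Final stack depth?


Tracing stack operations:
  push(B) -> stack = [B], depth=1
  push(B) -> stack = [B,B], depth=2
  pop -> removed B, stack = [B], depth=1
  push(B) -> stack = [B,B], depth=2
  push(B) -> stack = [B,B,B], depth=3
  push(A) -> stack = [B,B,B,A], depth=4
  pop -> removed A, stack = [B,B,B], depth=3
  pop -> removed B, stack = [B,B], depth=2
Final depth = 2

2


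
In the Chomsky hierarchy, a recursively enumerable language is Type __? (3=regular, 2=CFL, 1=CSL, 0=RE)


Chomsky hierarchy levels:
  Type 3: Regular (DFA/NFA/regex)
  Type 2: Context-free (PDA)
  Type 1: Context-sensitive
  Type 0: Recursively enumerable (TM)
'recursively enumerable' corresponds to Type 0

0


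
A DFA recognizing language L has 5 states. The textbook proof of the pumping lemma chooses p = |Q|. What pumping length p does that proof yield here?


Pumping lemma for regular languages (standard proof):
Take p = |Q|, the number of DFA states.
Any string of length >= |Q| passes through |Q|+1 states while reading its first |Q| symbols,
so by pigeonhole some state repeats, giving the loop that can be pumped.
Here |Q| = 5
Therefore the proof uses p = 5

5


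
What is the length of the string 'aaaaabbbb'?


String: 'aaaaabbbb'
Counting characters:
  'a' appears 5 time(s)
  'b' appears 4 time(s)
Total length = 5 + 4 = 9

9


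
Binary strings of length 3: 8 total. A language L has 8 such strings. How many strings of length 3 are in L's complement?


Alphabet: {0,1}
String length: 3
Total strings of length 3 = 2^3 = 8
Strings in L = 8
Complement = total - |L|
= 8 - 8
= 0

0


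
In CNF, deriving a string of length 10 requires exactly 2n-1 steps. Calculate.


Chomsky Normal Form derivation:
String length n = 10
Each step either:
  - Splits a nonterminal into two (n-1 such steps)
  - Converts a nonterminal to terminal (n such steps)
Total = (n-1) + n = 2n - 1
= 2(10) - 1
= 20 - 1
= 19

19


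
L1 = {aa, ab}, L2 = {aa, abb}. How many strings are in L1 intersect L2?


L1 = {aa, ab}
L2 = {aa, abb}
Checking each string in L1 against L2:
  'aa': in L2? Yes
  'ab': in L2? No
Intersection = {aa}
|L1 ∩ L2| = 1

1


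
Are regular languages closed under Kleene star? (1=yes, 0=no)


Regular languages are closed under:
- Union (DFA product construction)
- Intersection (DFA product construction)
- Complement (swap accept/reject states)
- Concatenation (NFA construction)
- Kleene star (NFA construction)
Kleene star is in this list
Therefore: closed

1


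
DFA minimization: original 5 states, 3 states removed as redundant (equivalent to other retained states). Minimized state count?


Original DFA: 5 states
Redundant states removed: 3
Minimized states = original - removed
= 5 - 3
= 2

2


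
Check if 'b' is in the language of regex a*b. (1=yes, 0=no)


Pattern: a*b
String: 'b'
Pattern requires: zero or more 'a's followed by exactly one 'b'
Found 0 leading 'a's
Remaining: 'b'
Remaining is exactly 'b' -> match
Result: 1

1


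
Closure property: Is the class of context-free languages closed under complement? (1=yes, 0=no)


CFL closure properties:
  Closed under: union, concatenation, Kleene star
  NOT closed under: intersection, complement
Operation 'complement' is in not-closed list -> No (not closed)

0


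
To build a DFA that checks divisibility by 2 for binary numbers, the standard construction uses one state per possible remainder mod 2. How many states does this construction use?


Divisibility by 2 is tracked via the remainder mod 2: 0, 1, ..., 1
The construction assigns one state to each remainder
Number of remainders = 2

2


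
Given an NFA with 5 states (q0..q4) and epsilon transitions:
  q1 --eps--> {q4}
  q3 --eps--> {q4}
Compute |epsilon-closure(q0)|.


Starting from q0
Initialize closure = {q0}
q0 has no outgoing epsilon transitions -> nothing to add
Final closure: {q0}
Size = 1

1


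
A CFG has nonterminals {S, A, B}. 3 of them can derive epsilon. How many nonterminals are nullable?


Nonterminals: {S, A, B}
A nonterminal is nullable if it can derive epsilon
Counting nullable nonterminals: 3
Total nullable = 3

3


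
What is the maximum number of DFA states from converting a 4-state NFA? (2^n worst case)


NFA has 4 states
Subset construction: each DFA state = subset of NFA states
Maximum subsets = 2^4
2^4 = 16

16


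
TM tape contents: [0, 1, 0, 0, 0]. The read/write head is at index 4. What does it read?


Tape: [0, 1, 0, 0, 0]
Positions: 0 1 2 3 4
Values:    0 1 0 0 0
Head at position 4
tape[4] = 0

0


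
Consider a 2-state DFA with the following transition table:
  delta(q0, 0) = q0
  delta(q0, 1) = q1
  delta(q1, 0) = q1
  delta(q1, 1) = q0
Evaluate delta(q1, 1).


Looking up transition function:
delta(q1, 1) in the table
Row: q1, Column: 1
Result: q0

q0


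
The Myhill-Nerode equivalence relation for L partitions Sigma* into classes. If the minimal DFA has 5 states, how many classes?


Myhill-Nerode theorem:
Number of equivalence classes = number of states in minimal DFA
Minimal DFA states = 5
Therefore equivalence classes = 5

5


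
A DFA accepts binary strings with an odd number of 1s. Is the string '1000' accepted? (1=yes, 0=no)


DFA has 2 states: q_even (start, accept=no) and q_odd
Processing string '1000' character by character:
  Position 0: read '1', 1-count=1 -> q_odd
  Position 1: read '0', 1-count=1 -> q_odd (no change)
  Position 2: read '0', 1-count=1 -> q_odd (no change)
  Position 3: read '0', 1-count=1 -> q_odd (no change)
Final state: q_odd, total 1s = 1 (odd); the DFA requires an odd count -> accept

1


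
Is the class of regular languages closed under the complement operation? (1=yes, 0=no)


Regular languages are closed under:
- Union (DFA product construction)
- Intersection (DFA product construction)
- Complement (swap accept/reject states)
- Concatenation (NFA construction)
- Kleene star (NFA construction)
complement is in this list
Therefore: closed

1


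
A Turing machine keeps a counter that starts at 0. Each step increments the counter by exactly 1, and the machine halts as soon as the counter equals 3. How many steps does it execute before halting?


Counter starts at 0. Counting sequence:
  Step 1: counter = 1
  Step 2: counter = 2
  Step 3: counter = 3
Counter reached 3 -> halt
Total steps = 3

3


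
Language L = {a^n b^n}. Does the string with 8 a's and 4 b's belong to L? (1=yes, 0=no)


Language requires equal numbers of a's and b's
PDA pushes for each 'a', pops for each 'b'
Number of a's = 8
Number of b's = 4
8 != 4 -> Reject

0


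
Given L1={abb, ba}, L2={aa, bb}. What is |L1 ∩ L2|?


L1 = {abb, ba}
L2 = {aa, bb}
Checking each string in L1 against L2:
  'abb': in L2? No
  'ba': in L2? No
Intersection = {}
|L1 ∩ L2| = 0

0


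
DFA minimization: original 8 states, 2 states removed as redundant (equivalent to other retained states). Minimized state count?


Original DFA: 8 states
Redundant states removed: 2
Minimized states = original - removed
= 8 - 2
= 6

6


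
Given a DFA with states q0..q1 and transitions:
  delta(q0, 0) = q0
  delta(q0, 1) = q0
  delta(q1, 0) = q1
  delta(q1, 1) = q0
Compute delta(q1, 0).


Looking up transition function:
delta(q1, 0) in the table
Row: q1, Column: 0
Result: q1

q1


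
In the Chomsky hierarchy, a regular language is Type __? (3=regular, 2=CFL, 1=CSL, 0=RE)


Chomsky hierarchy levels:
  Type 3: Regular (DFA/NFA/regex)
  Type 2: Context-free (PDA)
  Type 1: Context-sensitive
  Type 0: Recursively enumerable (TM)
'regular' corresponds to Type 3

3


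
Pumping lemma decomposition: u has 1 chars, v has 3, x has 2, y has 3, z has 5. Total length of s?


|s| = |u| + |v| + |x| + |y| + |z|
= 1 + 3 + 2 + 3 + 5
= 4 + 2 + 8
= 6 + 8
= 14

14


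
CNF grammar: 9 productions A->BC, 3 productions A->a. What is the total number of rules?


CNF allows two rule forms:
  A -> BC (binary): 9 rules
  A -> a (terminal): 3 rules
Total = 9 + 3 = 12

12


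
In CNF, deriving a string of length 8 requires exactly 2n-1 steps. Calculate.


Chomsky Normal Form derivation:
String length n = 8
Each step either:
  - Splits a nonterminal into two (n-1 such steps)
  - Converts a nonterminal to terminal (n such steps)
Total = (n-1) + n = 2n - 1
= 2(8) - 1
= 16 - 1
= 15

15


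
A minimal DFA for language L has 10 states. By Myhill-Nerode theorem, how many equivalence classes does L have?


Myhill-Nerode theorem:
Number of equivalence classes = number of states in minimal DFA
Minimal DFA states = 10
Therefore equivalence classes = 10

10


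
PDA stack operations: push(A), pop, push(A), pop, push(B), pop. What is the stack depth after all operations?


Tracing stack operations:
  push(A) -> stack = [A], depth=1
  pop -> removed A, stack = [], depth=0
  push(A) -> stack = [A], depth=1
  pop -> removed A, stack = [], depth=0
  push(B) -> stack = [B], depth=1
  pop -> removed B, stack = [], depth=0
Final depth = 0

0


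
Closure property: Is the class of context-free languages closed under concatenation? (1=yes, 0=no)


CFL closure properties:
  Closed under: union, concatenation, Kleene star
  NOT closed under: intersection, complement
Operation 'concatenation' is in closed list -> Yes (closed)

1


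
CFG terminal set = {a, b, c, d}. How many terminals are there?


Terminal symbols: a, b, c, d
Counting each: a (#1), b (#2), c (#3), d (#4)
Total = 4

4


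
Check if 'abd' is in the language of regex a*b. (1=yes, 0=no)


Pattern: a*b
String: 'abd'
Pattern requires: zero or more 'a's followed by exactly one 'b'
Found 1 leading 'a's
Remaining: 'bd'
Remaining is not 'b' -> no match
Result: 0

0


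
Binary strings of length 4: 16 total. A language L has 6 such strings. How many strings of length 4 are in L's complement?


Alphabet: {0,1}
String length: 4
Total strings of length 4 = 2^4 = 16
Strings in L = 6
Complement = total - |L|
= 16 - 6
= 10

10


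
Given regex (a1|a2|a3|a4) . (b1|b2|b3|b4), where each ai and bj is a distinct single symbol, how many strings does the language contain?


First group: 4 alternatives
Second group: 4 alternatives
Concatenation: each choice from group 1 pairs with each from group 2
Total = 4 x 4 = 16

16


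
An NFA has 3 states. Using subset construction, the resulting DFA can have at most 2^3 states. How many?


NFA has 3 states
Subset construction: each DFA state = subset of NFA states
Maximum subsets = 2^3
2^3 = 8

8


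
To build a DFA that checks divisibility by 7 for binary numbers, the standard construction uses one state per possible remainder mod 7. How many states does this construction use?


Divisibility by 7 is tracked via the remainder mod 7: 0, 1, ..., 6
The construction assigns one state to each remainder
Number of remainders = 7

7


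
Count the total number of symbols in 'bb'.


String: 'bb'
Counting characters:
  'b' appears 2 time(s)
Total length = 0 + 2 = 2

2


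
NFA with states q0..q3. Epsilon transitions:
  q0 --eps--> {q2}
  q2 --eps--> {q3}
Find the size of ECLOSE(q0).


Starting from q0
Initialize closure = {q0}
Follow epsilon from q0 -> add q2
Follow epsilon from q2 -> add q3
Final closure: {q0, q2, q3}
Size = 3

3


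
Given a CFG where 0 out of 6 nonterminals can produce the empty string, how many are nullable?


Nonterminals: {S, A, B, C, D, E}
A nonterminal is nullable if it can derive epsilon
Counting nullable nonterminals: 0
Total nullable = 0

0


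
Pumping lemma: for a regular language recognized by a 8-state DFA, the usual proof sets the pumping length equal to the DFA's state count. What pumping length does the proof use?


Pumping lemma for regular languages (standard proof):
Take p = |Q|, the number of DFA states.
Any string of length >= |Q| passes through |Q|+1 states while reading its first |Q| symbols,
so by pigeonhole some state repeats, giving the loop that can be pumped.
Here |Q| = 8
Therefore the proof uses p = 8

8


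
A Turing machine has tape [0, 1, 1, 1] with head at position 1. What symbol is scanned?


Tape: [0, 1, 1, 1]
Positions: 0 1 2 3
Values:    0 1 1 1
Head at position 1
tape[1] = 1

1


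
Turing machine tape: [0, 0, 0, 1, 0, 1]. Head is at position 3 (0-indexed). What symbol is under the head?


Tape: [0, 0, 0, 1, 0, 1]
Positions: 0 1 2 3 4 5
Values:    0 0 0 1 0 1
Head at position 3
tape[3] = 1

1


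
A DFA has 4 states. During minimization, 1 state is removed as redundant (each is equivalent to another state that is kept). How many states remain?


Original DFA: 4 states
Redundant states removed: 1
Minimized states = original - removed
= 4 - 1
= 3

3


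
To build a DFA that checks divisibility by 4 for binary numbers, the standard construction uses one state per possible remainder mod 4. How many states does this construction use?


Divisibility by 4 is tracked via the remainder mod 4: 0, 1, ..., 3
The construction assigns one state to each remainder
Number of remainders = 4

4


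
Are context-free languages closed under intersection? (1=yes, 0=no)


CFL closure properties:
  Closed under: union, concatenation, Kleene star
  NOT closed under: intersection, complement
Operation 'intersection' is in not-closed list -> No (not closed)

0


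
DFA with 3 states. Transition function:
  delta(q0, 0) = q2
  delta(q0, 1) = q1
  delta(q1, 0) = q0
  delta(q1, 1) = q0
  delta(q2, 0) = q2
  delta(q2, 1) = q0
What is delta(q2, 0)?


Looking up transition function:
delta(q2, 0) in the table
Row: q2, Column: 0
Result: q2

q2


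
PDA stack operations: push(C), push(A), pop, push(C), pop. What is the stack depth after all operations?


Tracing stack operations:
  push(C) -> stack = [C], depth=1
  push(A) -> stack = [C,A], depth=2
  pop -> removed A, stack = [C], depth=1
  push(C) -> stack = [C,C], depth=2
  pop -> removed C, stack = [C], depth=1
Final depth = 1

1


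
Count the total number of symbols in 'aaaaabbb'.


String: 'aaaaabbb'
Counting characters:
  'a' appears 5 time(s)
  'b' appears 3 time(s)
Total length = 5 + 3 = 8

8


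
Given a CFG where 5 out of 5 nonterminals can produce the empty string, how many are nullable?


Nonterminals: {S, A, B, C, D}
A nonterminal is nullable if it can derive epsilon
Counting nullable nonterminals: 5
Total nullable = 5

5


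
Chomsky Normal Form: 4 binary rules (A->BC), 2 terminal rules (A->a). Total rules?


CNF allows two rule forms:
  A -> BC (binary): 4 rules
  A -> a (terminal): 2 rules
Total = 4 + 2 = 6

6


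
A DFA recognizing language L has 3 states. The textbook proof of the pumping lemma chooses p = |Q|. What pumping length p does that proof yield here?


Pumping lemma for regular languages (standard proof):
Take p = |Q|, the number of DFA states.
Any string of length >= |Q| passes through |Q|+1 states while reading its first |Q| symbols,
so by pigeonhole some state repeats, giving the loop that can be pumped.
Here |Q| = 3
Therefore the proof uses p = 3

3


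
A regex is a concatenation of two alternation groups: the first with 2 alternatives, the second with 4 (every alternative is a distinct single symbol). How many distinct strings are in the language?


First group: 2 alternatives
Second group: 4 alternatives
Concatenation: each choice from group 1 pairs with each from group 2
Total = 2 x 4 = 8

8
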